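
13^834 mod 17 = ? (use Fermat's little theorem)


Fermat's little theorem: if p is prime and gcd(a,p)=1, then a^(p-1) ≡ 1 (mod p)
p = 17 is prime, gcd(13,17) = 1
Reduce exponent: 834 mod 16 = 2
So 13^834 ≡ 13^2 (mod 17)
13^2 mod 17 = 16

13^834 ≡ 16 (mod 17)


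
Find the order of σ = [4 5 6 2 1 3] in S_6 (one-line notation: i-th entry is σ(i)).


Cycle decomposition: (1 4 2 5) (3 6)
Cycle lengths: 4, 2
Order = lcm(4, 2) = 4

ord(σ) = 4


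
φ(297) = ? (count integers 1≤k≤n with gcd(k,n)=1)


Factor n: 297 = 3^3 × 11
φ(n) = n · ∏(1 - 1/p) over distinct primes p | n
φ(297) = 297 · (1 - 1/3) · (1 - 1/11) = 180

φ(297) = 180


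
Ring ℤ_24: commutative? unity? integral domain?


ℤ_24 is a commutative ring with unity 1; 24 = 2×12 is composite, so 2·12 ≡ 0 gives zero divisors (not an integral domain)
Commutative: Yes
Integral domain: No
Has unity: Yes

ℤ_24: Commutative=Yes, Unity=Yes


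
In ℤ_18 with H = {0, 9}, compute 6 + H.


6 + H = {6 + h (mod 18) : h ∈ H}
6+0=6, 6+9=15

6 + H = {6, 15}


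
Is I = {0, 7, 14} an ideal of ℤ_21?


Check ideal conditions for I = {0, 7, 14} in ℤ_21:
(1) I is an additive subgroup? Yes
(2) For r ∈ ℤ_21 and a ∈ I: r·a ∈ I? Yes

Yes, I is an ideal of ℤ_21


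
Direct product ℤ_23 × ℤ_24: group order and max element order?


|ℤ_23 × ℤ_24| = 23 × 24 = 552
Max element order = lcm(23,24) = 552
Cyclic? Yes (gcd=1)

|ℤ_23×ℤ_24| = 552, max element order = 552


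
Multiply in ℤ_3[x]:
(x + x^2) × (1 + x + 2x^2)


Expand and collect like terms; reduce coefficients mod 3:
x^0: 0·1 = 0 ≡ 0 (mod 3)
x^1: 0·1 + 1·1 = 1 ≡ 1 (mod 3)
x^2: 0·2 + 1·1 + 1·1 = 2 ≡ 2 (mod 3)
x^3: 1·2 + 1·1 = 3 ≡ 0 (mod 3)
x^4: 1·2 = 2 ≡ 2 (mod 3)
Result: x + 2x^2 + 2x^4

f · g = x + 2x^2 + 2x^4


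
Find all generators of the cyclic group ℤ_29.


g generates ℤ_n iff gcd(g,n) = 1
Prime factors of 29: 29
Generators are g ∈ {1,...,28} not divisible by any of these primes.
Generators: {1, 2, 3, 4, 5, 6, 7, 8, 9, 10, 11, 12, 13, 14, 15, 16, 17, 18, 19, 20, 21, 22, 23, 24, 25, 26, 27, 28}
Number of generators = φ(29) = 28

Generators of ℤ_29 = {1, 2, 3, 4, 5, 6, 7, 8, 9, 10, 11, 12, 13, 14, 15, 16, 17, 18, 19, 20, 21, 22, 23, 24, 25, 26, 27, 28}


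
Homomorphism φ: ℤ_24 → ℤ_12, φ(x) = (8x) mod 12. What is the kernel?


Kernel = preimage of identity
ker(φ) = {x ∈ ℤ_24 : 8x ≡ 0 (mod 12)}. Since 12 | 24, φ is well-defined. The kernel is the cyclic subgroup ⟨3⟩ of ℤ_24 (order 8), i.e. {0, 3, 6, 9, 12, 15, 18, 21}

ker(φ) = {0, 3, 6, 9, 12, 15, 18, 21}


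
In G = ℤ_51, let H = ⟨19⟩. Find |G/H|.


|⟨19⟩| = n / gcd(19, 51) = 51 / 1 = 51
H is normal (ℤ_51 is abelian).
|G/H| = |G| / |H| = 51 / 51 = 1

|G/H| = 1


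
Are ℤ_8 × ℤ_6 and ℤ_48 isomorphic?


Comparing ℤ_8 × ℤ_6 and ℤ_48:
gcd(8,6) = 2 ≠ 1. Max element order in ℤ_8×ℤ_6 is lcm(8,6) = 24 < 48, so it has no element of order 48

No, ℤ_8 × ℤ_6 ≇ ℤ_48


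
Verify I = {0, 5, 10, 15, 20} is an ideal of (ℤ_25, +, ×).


Check ideal conditions for I = {0, 5, 10, 15, 20} in ℤ_25:
(1) I is an additive subgroup? Yes
(2) For r ∈ ℤ_25 and a ∈ I: r·a ∈ I? Yes

Yes, I is an ideal of ℤ_25


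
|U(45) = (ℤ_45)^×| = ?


U(n) is the group of units mod n; |U(n)| = φ(n)
|U(45)| = φ(45) = 24

|U(45) = (ℤ_45)^×| = 24


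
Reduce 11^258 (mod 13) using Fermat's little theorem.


Fermat's little theorem: if p is prime and gcd(a,p)=1, then a^(p-1) ≡ 1 (mod p)
p = 13 is prime, gcd(11,13) = 1
Reduce exponent: 258 mod 12 = 6
So 11^258 ≡ 11^6 (mod 13)
11^6 mod 13 = 12

11^258 ≡ 12 (mod 13)


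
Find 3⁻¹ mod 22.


Use the extended Euclidean algorithm to write 1 = 3·s + 22·t; then s mod 22 is the inverse.
Euclidean algorithm:
  3 = 0·22 + 3
  22 = 7·3 + 1
  3 = 3·1 + 0
gcd(3,22) = 1
Back-substitution gives: 3·(-7) + 22·(1) = 1
So 3⁻¹ ≡ -7 ≡ 15 (mod 22)
Check: 3 × 15 = 45 ≡ 1 (mod 22) ✓

3⁻¹ ≡ 15 (mod 22)


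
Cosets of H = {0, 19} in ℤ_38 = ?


H = {0, 19}, |H| = 2
Number of cosets = |G|/|H| = 38/2 = 19
0 + H = {0, 19}
1 + H = {1, 20}
2 + H = {2, 21}
3 + H = {3, 22}
4 + H = {4, 23}
5 + H = {5, 24}
6 + H = {6, 25}
7 + H = {7, 26}
8 + H = {8, 27}
9 + H = {9, 28}
10 + H = {10, 29}
11 + H = {11, 30}
12 + H = {12, 31}
13 + H = {13, 32}
14 + H = {14, 33}
15 + H = {15, 34}
16 + H = {16, 35}
17 + H = {17, 36}
18 + H = {18, 37}

Cosets: 0+H={0,19}; 1+H={1,20}; 2+H={2,21}; 3+H={3,22}; 4+H={4,23}; 5+H={5,24}; 6+H={6,25}; 7+H={7,26}; 8+H={8,27}; 9+H={9,28}; 10+H={10,29}; 11+H={11,30}; 12+H={12,31}; 13+H={13,32}; 14+H={14,33}; 15+H={15,34}; 16+H={16,35}; 17+H={17,36}; 18+H={18,37}


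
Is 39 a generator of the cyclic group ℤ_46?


g generates ℤ_n iff gcd(g, n) = 1
gcd(39, 46) = 1
Since gcd = 1, 39 is a generator.

Yes, 39 generates ℤ_46


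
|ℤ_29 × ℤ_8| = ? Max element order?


|ℤ_29 × ℤ_8| = 29 × 8 = 232
Max element order = lcm(29,8) = 232
Cyclic? Yes (gcd=1)

|ℤ_29×ℤ_8| = 232, max element order = 232


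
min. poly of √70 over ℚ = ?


√70 satisfies x² - 70 = 0, irreducible over ℚ since 70 is squarefree

Minimal polynomial: x² - 70


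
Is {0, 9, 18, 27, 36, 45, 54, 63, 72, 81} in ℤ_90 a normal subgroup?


H = {0, 9, 18, 27, 36, 45, 54, 63, 72, 81} in ℤ_90
ℤ_90 is abelian; every subgroup of an abelian group is normal

Yes, normal subgroup


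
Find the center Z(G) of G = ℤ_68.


Z(G) = {g ∈ G | gx = xg for all x ∈ G}
ℤ_68 is abelian, so Z(G) = G

Z(ℤ_68) = ℤ_68


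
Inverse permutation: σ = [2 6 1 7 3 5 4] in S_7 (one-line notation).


To find σ⁻¹, swap domain and range:
σ(1) = 2 → σ⁻¹(2) = 1
σ(2) = 6 → σ⁻¹(6) = 2
σ(3) = 1 → σ⁻¹(1) = 3
σ(4) = 7 → σ⁻¹(7) = 4
σ(5) = 3 → σ⁻¹(3) = 5
σ(6) = 5 → σ⁻¹(5) = 6
σ(7) = 4 → σ⁻¹(4) = 7

σ⁻¹ = [3 1 5 7 6 2 4]


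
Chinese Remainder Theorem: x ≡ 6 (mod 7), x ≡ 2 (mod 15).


m₁ = 7, m₂ = 15, gcd = 1, so CRT applies. M = m₁·m₂ = 105
Let M₁ = M/m₁ = 15, M₂ = M/m₂ = 7
Find y₁ ≡ M₁⁻¹ (mod m₁): 15⁻¹ ≡ 1 (mod 7)
Find y₂ ≡ M₂⁻¹ (mod m₂): 7⁻¹ ≡ 13 (mod 15)
x = a₁·M₁·y₁ + a₂·M₂·y₂ = 6·15·1 + 2·7·13 = 272
Reduce mod 105: x ≡ 62
Check: 62 mod 7 = 6 ✓, 62 mod 15 = 2 ✓

x ≡ 62 (mod 105)


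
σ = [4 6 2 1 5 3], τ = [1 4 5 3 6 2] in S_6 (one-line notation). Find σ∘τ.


σ∘τ: apply τ first, then σ
1 →τ 1 →σ 4
2 →τ 4 →σ 1
3 →τ 5 →σ 5
4 →τ 3 →σ 2
5 →τ 6 →σ 3
6 →τ 2 →σ 6

σ∘τ = [4 1 5 2 3 6]


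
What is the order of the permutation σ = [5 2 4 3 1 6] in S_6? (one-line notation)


Cycle decomposition: (1 5) (3 4)
Cycle lengths: 2, 2
Order = lcm(2, 2) = 2

ord(σ) = 2


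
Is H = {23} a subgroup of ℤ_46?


Subgroup test for H = {23} in (ℤ_46, +):
(1) 0 ∈ H? No
(2) Closure: for all a,b ∈ H, (a+b) mod 46 ∈ H? No  [counterexample: 23 + 23 = 0 ∉ H]
(3) Inverses: for all a ∈ H, -a mod 46 ∈ H? Yes

No, H is not a subgroup of ℤ_46


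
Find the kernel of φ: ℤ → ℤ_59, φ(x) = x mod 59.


Kernel = preimage of identity
ker(φ) = {x ∈ ℤ : x ≡ 0 (mod 59)} = 59ℤ = {0, ±59, ±118, ...}

ker(φ) = 59ℤ


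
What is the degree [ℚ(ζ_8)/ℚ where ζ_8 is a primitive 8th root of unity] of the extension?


[ℚ(ζ_n):ℚ] = deg Φ_n(x) = φ(n). Here φ(8) = 4

[ℚ(ζ_8)/ℚ where ζ_8 is a primitive 8th root of unity] = 4


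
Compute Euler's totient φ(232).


Factor n: 232 = 2^3 × 29
φ(n) = n · ∏(1 - 1/p) over distinct primes p | n
φ(232) = 232 · (1 - 1/2) · (1 - 1/29) = 112

φ(232) = 112


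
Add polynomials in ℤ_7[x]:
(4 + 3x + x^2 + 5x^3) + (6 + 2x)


Add coefficients mod 7:
x^0: 4 + 6 = 3 (mod 7)
x^1: 3 + 2 = 5 (mod 7)
x^2: 1 + 0 = 1 (mod 7)
x^3: 5 + 0 = 5 (mod 7)
Result: 3 + 5x + x^2 + 5x^3

f + g = 3 + 5x + x^2 + 5x^3


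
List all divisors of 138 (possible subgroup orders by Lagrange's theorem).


Lagrange's theorem: |H| divides |G|
|G| = 138
Divisors of 138: 1, 2, 3, 6, 23, 46, 69, 138

Possible subgroup orders: {1, 2, 3, 6, 23, 46, 69, 138}


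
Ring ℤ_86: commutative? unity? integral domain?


ℤ_86 is a commutative ring with unity 1; 86 = 2×43 is composite, so 2·43 ≡ 0 gives zero divisors (not an integral domain)
Commutative: Yes
Integral domain: No
Has unity: Yes

ℤ_86: Commutative=Yes, Unity=Yes


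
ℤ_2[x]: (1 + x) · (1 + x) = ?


Expand and collect like terms; reduce coefficients mod 2:
x^0: 1·1 = 1 ≡ 1 (mod 2)
x^1: 1·1 + 1·1 = 2 ≡ 0 (mod 2)
x^2: 1·1 = 1 ≡ 1 (mod 2)
Result: 1 + x^2

f · g = 1 + x^2


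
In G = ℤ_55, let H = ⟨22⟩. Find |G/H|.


|⟨22⟩| = n / gcd(22, 55) = 55 / 11 = 5
H is normal (ℤ_55 is abelian).
|G/H| = |G| / |H| = 55 / 5 = 11

|G/H| = 11


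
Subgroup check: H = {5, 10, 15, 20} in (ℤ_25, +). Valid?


Subgroup test for H = {5, 10, 15, 20} in (ℤ_25, +):
(1) 0 ∈ H? No
(2) Closure: for all a,b ∈ H, (a+b) mod 25 ∈ H? No  [counterexample: 5 + 20 = 0 ∉ H]
(3) Inverses: for all a ∈ H, -a mod 25 ∈ H? Yes

No, H is not a subgroup of ℤ_25


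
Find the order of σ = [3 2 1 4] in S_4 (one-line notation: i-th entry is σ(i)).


Cycle decomposition: (1 3)
Cycle lengths: 2
Order = lcm(2) = 2

ord(σ) = 2


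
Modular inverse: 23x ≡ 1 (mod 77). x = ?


Use the extended Euclidean algorithm to write 1 = 23·s + 77·t; then s mod 77 is the inverse.
Euclidean algorithm:
  23 = 0·77 + 23
  77 = 3·23 + 8
  23 = 2·8 + 7
  8 = 1·7 + 1
  7 = 7·1 + 0
gcd(23,77) = 1
Back-substitution gives: 23·(-10) + 77·(3) = 1
So 23⁻¹ ≡ -10 ≡ 67 (mod 77)
Check: 23 × 67 = 1541 ≡ 1 (mod 77) ✓

23⁻¹ ≡ 67 (mod 77)


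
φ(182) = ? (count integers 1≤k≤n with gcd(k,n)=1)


Factor n: 182 = 2 × 7 × 13
φ(n) = n · ∏(1 - 1/p) over distinct primes p | n
φ(182) = 182 · (1 - 1/2) · (1 - 1/7) · (1 - 1/13) = 72

φ(182) = 72


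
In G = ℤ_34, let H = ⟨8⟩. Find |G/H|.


|⟨8⟩| = n / gcd(8, 34) = 34 / 2 = 17
H is normal (ℤ_34 is abelian).
|G/H| = |G| / |H| = 34 / 17 = 2

|G/H| = 2


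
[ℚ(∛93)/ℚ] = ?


∛93 has minimal polynomial x³ - 93 (irreducible over ℚ since 93 is not a perfect cube)

[ℚ(∛93)/ℚ] = 3


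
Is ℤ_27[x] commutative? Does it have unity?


ℤ_27 has zero divisors (3·9 ≡ 0), and these lift to constant zero divisors in ℤ_27[x]; so not an integral domain
Commutative: Yes
Integral domain: No
Has unity: Yes

ℤ_27[x]: Commutative=Yes, Unity=Yes


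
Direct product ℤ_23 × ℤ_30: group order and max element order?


|ℤ_23 × ℤ_30| = 23 × 30 = 690
Max element order = lcm(23,30) = 690
Cyclic? Yes (gcd=1)

|ℤ_23×ℤ_30| = 690, max element order = 690


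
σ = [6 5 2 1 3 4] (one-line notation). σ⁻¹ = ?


To find σ⁻¹, swap domain and range:
σ(1) = 6 → σ⁻¹(6) = 1
σ(2) = 5 → σ⁻¹(5) = 2
σ(3) = 2 → σ⁻¹(2) = 3
σ(4) = 1 → σ⁻¹(1) = 4
σ(5) = 3 → σ⁻¹(3) = 5
σ(6) = 4 → σ⁻¹(4) = 6

σ⁻¹ = [4 3 5 6 2 1]


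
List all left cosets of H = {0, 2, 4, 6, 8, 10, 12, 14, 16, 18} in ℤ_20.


H = {0, 2, 4, 6, 8, 10, 12, 14, 16, 18}, |H| = 10
Number of cosets = |G|/|H| = 20/10 = 2
0 + H = {0, 2, 4, 6, 8, 10, 12, 14, 16, 18}
1 + H = {1, 3, 5, 7, 9, 11, 13, 15, 17, 19}

Cosets: 0+H={0,2,4,6,8,10,12,14,16,18}; 1+H={1,3,5,7,9,11,13,15,17,19}


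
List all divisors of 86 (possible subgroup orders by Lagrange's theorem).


Lagrange's theorem: |H| divides |G|
|G| = 86
Divisors of 86: 1, 2, 43, 86

Possible subgroup orders: {1, 2, 43, 86}


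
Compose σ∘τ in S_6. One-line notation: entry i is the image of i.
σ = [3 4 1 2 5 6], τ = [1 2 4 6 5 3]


σ∘τ: apply τ first, then σ
1 →τ 1 →σ 3
2 →τ 2 →σ 4
3 →τ 4 →σ 2
4 →τ 6 →σ 6
5 →τ 5 →σ 5
6 →τ 3 →σ 1

σ∘τ = [3 4 2 6 5 1]


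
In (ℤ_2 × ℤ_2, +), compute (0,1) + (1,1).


Operation: componentwise addition mod (2, 2)
(0,1) + (1,1) = ((a₁+b₁) mod 2, (a₂+b₂) mod 2) with a = (0,1), b = (1,1)

(0,1) + (1,1) = (1,0)


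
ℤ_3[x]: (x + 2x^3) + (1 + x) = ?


Add coefficients mod 3:
x^0: 0 + 1 = 1 (mod 3)
x^1: 1 + 1 = 2 (mod 3)
x^2: 0 + 0 = 0 (mod 3)
x^3: 2 + 0 = 2 (mod 3)
Result: 1 + 2x + 2x^3

f + g = 1 + 2x + 2x^3


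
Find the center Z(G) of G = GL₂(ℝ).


Z(G) = {g ∈ G | gx = xg for all x ∈ G}
Only scalar multiples of the identity commute with all invertible matrices

Z(GL₂(ℝ)) = {aI : a ∈ ℝ, a ≠ 0}


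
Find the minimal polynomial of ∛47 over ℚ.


∛47 satisfies x³ - 47 = 0, irreducible over ℚ (no rational root; 47 is not a perfect cube)

Minimal polynomial: x³ - 47


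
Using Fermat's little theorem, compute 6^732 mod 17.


Fermat's little theorem: if p is prime and gcd(a,p)=1, then a^(p-1) ≡ 1 (mod p)
p = 17 is prime, gcd(6,17) = 1
Reduce exponent: 732 mod 16 = 12
So 6^732 ≡ 6^12 (mod 17)
6^12 mod 17 = 13

6^732 ≡ 13 (mod 17)


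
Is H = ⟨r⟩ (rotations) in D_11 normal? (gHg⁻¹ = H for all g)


H = ⟨r⟩ (rotations) in D_11
The rotation subgroup ⟨r⟩ has index 2 in D_11, so it is normal

Yes, normal subgroup


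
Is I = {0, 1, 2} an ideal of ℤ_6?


Check ideal conditions for I = {0, 1, 2} in ℤ_6:
(1) I is an additive subgroup? No
(2) For r ∈ ℤ_6 and a ∈ I: r·a ∈ I? No  [counterexample: r=2, a=2, r·a mod 6 = 4 ∉ I]

No, I is not an ideal of ℤ_6


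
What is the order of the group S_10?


|S_n| = n! (number of permutations of n symbols)
|S_10| = 10! = 3628800

|S_10| = 3628800


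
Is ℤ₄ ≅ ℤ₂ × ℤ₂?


Comparing ℤ₄ and ℤ₂ × ℤ₂:
ℤ₄ has an element of order 4; ℤ₂×ℤ₂ has exponent 2

No, ℤ₄ ≇ ℤ₂ × ℤ₂


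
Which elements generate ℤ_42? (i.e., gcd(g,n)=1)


g generates ℤ_n iff gcd(g,n) = 1
Prime factors of 42: 2, 3, 7
Generators are g ∈ {1,...,41} not divisible by any of these primes.
Generators: {1, 5, 11, 13, 17, 19, 23, 25, 29, 31, 37, 41}
Number of generators = φ(42) = 12

Generators of ℤ_42 = {1, 5, 11, 13, 17, 19, 23, 25, 29, 31, 37, 41}


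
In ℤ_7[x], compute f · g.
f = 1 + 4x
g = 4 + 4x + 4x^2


Expand and collect like terms; reduce coefficients mod 7:
x^0: 1·4 = 4 ≡ 4 (mod 7)
x^1: 1·4 + 4·4 = 20 ≡ 6 (mod 7)
x^2: 1·4 + 4·4 = 20 ≡ 6 (mod 7)
x^3: 4·4 = 16 ≡ 2 (mod 7)
Result: 4 + 6x + 6x^2 + 2x^3

f · g = 4 + 6x + 6x^2 + 2x^3


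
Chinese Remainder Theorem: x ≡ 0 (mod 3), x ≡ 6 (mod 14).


m₁ = 3, m₂ = 14, gcd = 1, so CRT applies. M = m₁·m₂ = 42
Let M₁ = M/m₁ = 14, M₂ = M/m₂ = 3
Find y₁ ≡ M₁⁻¹ (mod m₁): 14⁻¹ ≡ 2 (mod 3)
Find y₂ ≡ M₂⁻¹ (mod m₂): 3⁻¹ ≡ 5 (mod 14)
x = a₁·M₁·y₁ + a₂·M₂·y₂ = 0·14·2 + 6·3·5 = 90
Reduce mod 42: x ≡ 6
Check: 6 mod 3 = 0 ✓, 6 mod 14 = 6 ✓

x ≡ 6 (mod 42)


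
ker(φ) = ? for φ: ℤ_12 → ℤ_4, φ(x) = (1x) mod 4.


Kernel = preimage of identity
ker(φ) = {x ∈ ℤ_12 : 1x ≡ 0 (mod 4)}. Since 4 | 12, φ is well-defined. The kernel is the cyclic subgroup ⟨4⟩ of ℤ_12 (order 3), i.e. {0, 4, 8}

ker(φ) = {0, 4, 8}


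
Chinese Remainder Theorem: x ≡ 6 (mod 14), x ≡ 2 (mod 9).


m₁ = 14, m₂ = 9, gcd = 1, so CRT applies. M = m₁·m₂ = 126
Let M₁ = M/m₁ = 9, M₂ = M/m₂ = 14
Find y₁ ≡ M₁⁻¹ (mod m₁): 9⁻¹ ≡ 11 (mod 14)
Find y₂ ≡ M₂⁻¹ (mod m₂): 14⁻¹ ≡ 2 (mod 9)
x = a₁·M₁·y₁ + a₂·M₂·y₂ = 6·9·11 + 2·14·2 = 650
Reduce mod 126: x ≡ 20
Check: 20 mod 14 = 6 ✓, 20 mod 9 = 2 ✓

x ≡ 20 (mod 126)


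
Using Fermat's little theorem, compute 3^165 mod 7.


Fermat's little theorem: if p is prime and gcd(a,p)=1, then a^(p-1) ≡ 1 (mod p)
p = 7 is prime, gcd(3,7) = 1
Reduce exponent: 165 mod 6 = 3
So 3^165 ≡ 3^3 (mod 7)
3^3 mod 7 = 6

3^165 ≡ 6 (mod 7)


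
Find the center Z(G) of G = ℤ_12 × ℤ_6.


Z(G) = {g ∈ G | gx = xg for all x ∈ G}
Direct product of abelian groups is abelian, so Z(G) = G

Z(ℤ_12 × ℤ_6) = ℤ_12 × ℤ_6


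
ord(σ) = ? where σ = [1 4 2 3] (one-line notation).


Cycle decomposition: (2 4 3)
Cycle lengths: 3
Order = lcm(3) = 3

ord(σ) = 3


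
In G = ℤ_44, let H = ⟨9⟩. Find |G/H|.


|⟨9⟩| = n / gcd(9, 44) = 44 / 1 = 44
H is normal (ℤ_44 is abelian).
|G/H| = |G| / |H| = 44 / 44 = 1

|G/H| = 1


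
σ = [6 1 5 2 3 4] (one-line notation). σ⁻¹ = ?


To find σ⁻¹, swap domain and range:
σ(1) = 6 → σ⁻¹(6) = 1
σ(2) = 1 → σ⁻¹(1) = 2
σ(3) = 5 → σ⁻¹(5) = 3
σ(4) = 2 → σ⁻¹(2) = 4
σ(5) = 3 → σ⁻¹(3) = 5
σ(6) = 4 → σ⁻¹(4) = 6

σ⁻¹ = [2 4 5 6 3 1]


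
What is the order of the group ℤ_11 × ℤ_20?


|A × B| = |A| · |B|
|ℤ_11 × ℤ_20| = 11 × 20 = 220

|ℤ_11 × ℤ_20| = 220


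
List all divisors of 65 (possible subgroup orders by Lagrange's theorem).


Lagrange's theorem: |H| divides |G|
|G| = 65
Divisors of 65: 1, 5, 13, 65

Possible subgroup orders: {1, 5, 13, 65}


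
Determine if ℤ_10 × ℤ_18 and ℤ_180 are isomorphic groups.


Comparing ℤ_10 × ℤ_18 and ℤ_180:
gcd(10,18) = 2 ≠ 1. Max element order in ℤ_10×ℤ_18 is lcm(10,18) = 90 < 180, so it has no element of order 180

No, ℤ_10 × ℤ_18 ≇ ℤ_180


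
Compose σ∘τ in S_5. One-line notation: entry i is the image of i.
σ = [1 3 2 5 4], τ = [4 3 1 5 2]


σ∘τ: apply τ first, then σ
1 →τ 4 →σ 5
2 →τ 3 →σ 2
3 →τ 1 →σ 1
4 →τ 5 →σ 4
5 →τ 2 →σ 3

σ∘τ = [5 2 1 4 3]


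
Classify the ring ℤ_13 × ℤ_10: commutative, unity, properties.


Direct product ring; commutative with unity (1,1); but (1,0)·(0,1) = (0,0) gives zero divisors, so not an integral domain
Commutative: Yes
Integral domain: No
Has unity: Yes

ℤ_13 × ℤ_10: Commutative=Yes, Unity=Yes


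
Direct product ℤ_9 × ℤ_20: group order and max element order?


|ℤ_9 × ℤ_20| = 9 × 20 = 180
Max element order = lcm(9,20) = 180
Cyclic? Yes (gcd=1)

|ℤ_9×ℤ_20| = 180, max element order = 180


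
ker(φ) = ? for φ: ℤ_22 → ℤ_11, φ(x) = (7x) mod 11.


Kernel = preimage of identity
ker(φ) = {x ∈ ℤ_22 : 7x ≡ 0 (mod 11)}. Since 11 | 22, φ is well-defined. The kernel is the cyclic subgroup ⟨11⟩ of ℤ_22 (order 2), i.e. {0, 11}

ker(φ) = {0, 11}


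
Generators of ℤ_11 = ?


g generates ℤ_n iff gcd(g,n) = 1
Checking each g ∈ {1,...,10}:
gcd(1,11) = 1
gcd(2,11) = 1
gcd(3,11) = 1
gcd(4,11) = 1
gcd(5,11) = 1
gcd(6,11) = 1
gcd(7,11) = 1
gcd(8,11) = 1
gcd(9,11) = 1
gcd(10,11) = 1
Generators: {1, 2, 3, 4, 5, 6, 7, 8, 9, 10}
Number of generators = φ(11) = 10

Generators of ℤ_11 = {1, 2, 3, 4, 5, 6, 7, 8, 9, 10}


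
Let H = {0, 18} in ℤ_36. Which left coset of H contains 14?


14 + H = {14 + h (mod 36) : h ∈ H}
14+0=14, 14+18=32

14 + H = {14, 32}


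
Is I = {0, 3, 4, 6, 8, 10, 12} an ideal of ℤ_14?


Check ideal conditions for I = {0, 3, 4, 6, 8, 10, 12} in ℤ_14:
(1) I is an additive subgroup? No
(2) For r ∈ ℤ_14 and a ∈ I: r·a ∈ I? No  [counterexample: r=2, a=8, r·a mod 14 = 2 ∉ I]

No, I is not an ideal of ℤ_14


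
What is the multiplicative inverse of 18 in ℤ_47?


Use the extended Euclidean algorithm to write 1 = 18·s + 47·t; then s mod 47 is the inverse.
Euclidean algorithm:
  18 = 0·47 + 18
  47 = 2·18 + 11
  18 = 1·11 + 7
  11 = 1·7 + 4
  7 = 1·4 + 3
  4 = 1·3 + 1
  3 = 3·1 + 0
gcd(18,47) = 1
Back-substitution gives: 18·(-13) + 47·(5) = 1
So 18⁻¹ ≡ -13 ≡ 34 (mod 47)
Check: 18 × 34 = 612 ≡ 1 (mod 47) ✓

18⁻¹ ≡ 34 (mod 47)


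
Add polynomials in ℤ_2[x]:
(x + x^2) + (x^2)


Add coefficients mod 2:
x^0: 0 + 0 = 0 (mod 2)
x^1: 1 + 0 = 1 (mod 2)
x^2: 1 + 1 = 0 (mod 2)
Result: x

f + g = x


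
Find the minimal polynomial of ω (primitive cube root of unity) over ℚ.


ω satisfies x² + x + 1 = 0 (the cyclotomic polynomial Φ₃)

Minimal polynomial: x² + x + 1


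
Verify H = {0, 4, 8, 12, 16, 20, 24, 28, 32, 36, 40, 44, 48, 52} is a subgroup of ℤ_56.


Subgroup test for H = {0, 4, 8, 12, 16, 20, 24, 28, 32, 36, 40, 44, 48, 52} in (ℤ_56, +):
(1) 0 ∈ H? Yes
(2) Closure: for all a,b ∈ H, (a+b) mod 56 ∈ H? Yes
(3) Inverses: for all a ∈ H, -a mod 56 ∈ H? Yes

Yes, H is a subgroup of ℤ_56


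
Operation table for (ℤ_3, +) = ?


Elements: {0, 1, 2}
Operation: addition mod 3
Entry (a, b) = (a + b) mod 3

Cayley table:
  | 0 | 1 | 2
0 | 0 | 1 | 2
1 | 1 | 2 | 0
2 | 2 | 0 | 1


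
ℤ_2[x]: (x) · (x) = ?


Expand and collect like terms; reduce coefficients mod 2:
x^0: 0·0 = 0 ≡ 0 (mod 2)
x^1: 0·1 + 1·0 = 0 ≡ 0 (mod 2)
x^2: 1·1 = 1 ≡ 1 (mod 2)
Result: x^2

f · g = x^2


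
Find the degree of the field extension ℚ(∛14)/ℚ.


∛14 has minimal polynomial x³ - 14 (irreducible over ℚ since 14 is not a perfect cube)

[ℚ(∛14)/ℚ] = 3


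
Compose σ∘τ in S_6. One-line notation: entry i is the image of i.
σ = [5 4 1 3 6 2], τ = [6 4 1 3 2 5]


σ∘τ: apply τ first, then σ
1 →τ 6 →σ 2
2 →τ 4 →σ 3
3 →τ 1 →σ 5
4 →τ 3 →σ 1
5 →τ 2 →σ 4
6 →τ 5 →σ 6

σ∘τ = [2 3 5 1 4 6]


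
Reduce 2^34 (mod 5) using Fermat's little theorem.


Fermat's little theorem: if p is prime and gcd(a,p)=1, then a^(p-1) ≡ 1 (mod p)
p = 5 is prime, gcd(2,5) = 1
Reduce exponent: 34 mod 4 = 2
So 2^34 ≡ 2^2 (mod 5)
2^2 mod 5 = 4

2^34 ≡ 4 (mod 5)


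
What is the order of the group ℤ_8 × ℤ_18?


|A × B| = |A| · |B|
|ℤ_8 × ℤ_18| = 8 × 18 = 144

|ℤ_8 × ℤ_18| = 144


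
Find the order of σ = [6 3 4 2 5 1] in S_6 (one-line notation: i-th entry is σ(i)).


Cycle decomposition: (1 6) (2 3 4)
Cycle lengths: 2, 3
Order = lcm(2, 3) = 6

ord(σ) = 6


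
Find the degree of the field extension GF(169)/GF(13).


GF(169) = GF(13^2), so the extension degree is 2

[GF(169)/GF(13)] = 2


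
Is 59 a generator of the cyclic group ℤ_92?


g generates ℤ_n iff gcd(g, n) = 1
gcd(59, 92) = 1
Since gcd = 1, 59 is a generator.

Yes, 59 generates ℤ_92


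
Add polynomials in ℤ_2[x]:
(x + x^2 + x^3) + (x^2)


Add coefficients mod 2:
x^0: 0 + 0 = 0 (mod 2)
x^1: 1 + 0 = 1 (mod 2)
x^2: 1 + 1 = 0 (mod 2)
x^3: 1 + 0 = 1 (mod 2)
Result: x + x^3

f + g = x + x^3


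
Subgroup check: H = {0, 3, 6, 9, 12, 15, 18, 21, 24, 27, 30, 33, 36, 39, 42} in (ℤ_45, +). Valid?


Subgroup test for H = {0, 3, 6, 9, 12, 15, 18, 21, 24, 27, 30, 33, 36, 39, 42} in (ℤ_45, +):
(1) 0 ∈ H? Yes
(2) Closure: for all a,b ∈ H, (a+b) mod 45 ∈ H? Yes
(3) Inverses: for all a ∈ H, -a mod 45 ∈ H? Yes

Yes, H is a subgroup of ℤ_45


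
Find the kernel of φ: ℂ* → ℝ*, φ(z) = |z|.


Kernel = preimage of identity
ker(φ) = {z ∈ ℂ* | |z| = 1} = unit circle S¹

ker(φ) = S¹ (unit circle)


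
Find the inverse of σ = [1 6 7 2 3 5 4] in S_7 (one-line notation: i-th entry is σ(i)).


To find σ⁻¹, swap domain and range:
σ(1) = 1 → σ⁻¹(1) = 1
σ(2) = 6 → σ⁻¹(6) = 2
σ(3) = 7 → σ⁻¹(7) = 3
σ(4) = 2 → σ⁻¹(2) = 4
σ(5) = 3 → σ⁻¹(3) = 5
σ(6) = 5 → σ⁻¹(5) = 6
σ(7) = 4 → σ⁻¹(4) = 7

σ⁻¹ = [1 4 5 7 6 2 3]


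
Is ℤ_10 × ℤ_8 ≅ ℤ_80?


Comparing ℤ_10 × ℤ_8 and ℤ_80:
gcd(10,8) = 2 ≠ 1. Max element order in ℤ_10×ℤ_8 is lcm(10,8) = 40 < 80, so it has no element of order 80

No, ℤ_10 × ℤ_8 ≇ ℤ_80


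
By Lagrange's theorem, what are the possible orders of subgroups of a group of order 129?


Lagrange's theorem: |H| divides |G|
|G| = 129
Divisors of 129: 1, 3, 43, 129

Possible subgroup orders: {1, 3, 43, 129}


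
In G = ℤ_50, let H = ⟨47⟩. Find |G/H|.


|⟨47⟩| = n / gcd(47, 50) = 50 / 1 = 50
H is normal (ℤ_50 is abelian).
|G/H| = |G| / |H| = 50 / 50 = 1

|G/H| = 1


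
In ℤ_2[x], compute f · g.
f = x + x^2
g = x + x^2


Expand and collect like terms; reduce coefficients mod 2:
x^0: 0·0 = 0 ≡ 0 (mod 2)
x^1: 0·1 + 1·0 = 0 ≡ 0 (mod 2)
x^2: 0·1 + 1·1 + 1·0 = 1 ≡ 1 (mod 2)
x^3: 1·1 + 1·1 = 2 ≡ 0 (mod 2)
x^4: 1·1 = 1 ≡ 1 (mod 2)
Result: x^2 + x^4

f · g = x^2 + x^4


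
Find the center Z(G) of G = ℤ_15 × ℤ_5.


Z(G) = {g ∈ G | gx = xg for all x ∈ G}
Direct product of abelian groups is abelian, so Z(G) = G

Z(ℤ_15 × ℤ_5) = ℤ_15 × ℤ_5


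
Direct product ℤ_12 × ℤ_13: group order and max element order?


|ℤ_12 × ℤ_13| = 12 × 13 = 156
Max element order = lcm(12,13) = 156
Cyclic? Yes (gcd=1)

|ℤ_12×ℤ_13| = 156, max element order = 156


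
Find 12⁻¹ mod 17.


Use the extended Euclidean algorithm to write 1 = 12·s + 17·t; then s mod 17 is the inverse.
Euclidean algorithm:
  12 = 0·17 + 12
  17 = 1·12 + 5
  12 = 2·5 + 2
  5 = 2·2 + 1
  2 = 2·1 + 0
gcd(12,17) = 1
Back-substitution gives: 12·(-7) + 17·(5) = 1
So 12⁻¹ ≡ -7 ≡ 10 (mod 17)
Check: 12 × 10 = 120 ≡ 1 (mod 17) ✓

12⁻¹ ≡ 10 (mod 17)


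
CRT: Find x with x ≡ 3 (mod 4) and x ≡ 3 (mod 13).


m₁ = 4, m₂ = 13, gcd = 1, so CRT applies. M = m₁·m₂ = 52
Let M₁ = M/m₁ = 13, M₂ = M/m₂ = 4
Find y₁ ≡ M₁⁻¹ (mod m₁): 13⁻¹ ≡ 1 (mod 4)
Find y₂ ≡ M₂⁻¹ (mod m₂): 4⁻¹ ≡ 10 (mod 13)
x = a₁·M₁·y₁ + a₂·M₂·y₂ = 3·13·1 + 3·4·10 = 159
Reduce mod 52: x ≡ 3
Check: 3 mod 4 = 3 ✓, 3 mod 13 = 3 ✓

x ≡ 3 (mod 52)


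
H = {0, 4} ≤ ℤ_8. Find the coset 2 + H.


2 + H = {2 + h (mod 8) : h ∈ H}
2+0=2, 2+4=6

2 + H = {2, 6}


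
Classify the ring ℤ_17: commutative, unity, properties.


ℤ_17 is a commutative ring with unity 1; 17 is prime, so ℤ_17 is a field (hence an integral domain)
Commutative: Yes
Integral domain: Yes
Has unity: Yes

ℤ_17: Commutative=Yes, Unity=Yes


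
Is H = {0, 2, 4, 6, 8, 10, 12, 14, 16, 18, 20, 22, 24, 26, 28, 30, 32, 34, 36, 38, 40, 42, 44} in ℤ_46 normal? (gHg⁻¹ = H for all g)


H = {0, 2, 4, 6, 8, 10, 12, 14, 16, 18, 20, 22, 24, 26, 28, 30, 32, 34, 36, 38, 40, 42, 44} in ℤ_46
ℤ_46 is abelian; every subgroup of an abelian group is normal

Yes, normal subgroup


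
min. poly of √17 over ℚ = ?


√17 satisfies x² - 17 = 0, irreducible over ℚ since 17 is squarefree

Minimal polynomial: x² - 17


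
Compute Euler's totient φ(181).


Factor n: 181 = 181
φ(n) = n · ∏(1 - 1/p) over distinct primes p | n
φ(181) = 181 · (1 - 1/181) = 180

φ(181) = 180


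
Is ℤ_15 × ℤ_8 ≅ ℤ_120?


Comparing ℤ_15 × ℤ_8 and ℤ_120:
gcd(15,8) = 1, so ℤ_15 × ℤ_8 ≅ ℤ_120 (CRT)

Yes, ℤ_15 × ℤ_8 ≅ ℤ_120


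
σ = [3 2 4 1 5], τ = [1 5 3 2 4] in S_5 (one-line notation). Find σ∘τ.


σ∘τ: apply τ first, then σ
1 →τ 1 →σ 3
2 →τ 5 →σ 5
3 →τ 3 →σ 4
4 →τ 2 →σ 2
5 →τ 4 →σ 1

σ∘τ = [3 5 4 2 1]


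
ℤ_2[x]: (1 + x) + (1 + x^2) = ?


Add coefficients mod 2:
x^0: 1 + 1 = 0 (mod 2)
x^1: 1 + 0 = 1 (mod 2)
x^2: 0 + 1 = 1 (mod 2)
Result: x + x^2

f + g = x + x^2


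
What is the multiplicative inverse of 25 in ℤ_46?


Use the extended Euclidean algorithm to write 1 = 25·s + 46·t; then s mod 46 is the inverse.
Euclidean algorithm:
  25 = 0·46 + 25
  46 = 1·25 + 21
  25 = 1·21 + 4
  21 = 5·4 + 1
  4 = 4·1 + 0
gcd(25,46) = 1
Back-substitution gives: 25·(-11) + 46·(6) = 1
So 25⁻¹ ≡ -11 ≡ 35 (mod 46)
Check: 25 × 35 = 875 ≡ 1 (mod 46) ✓

25⁻¹ ≡ 35 (mod 46)


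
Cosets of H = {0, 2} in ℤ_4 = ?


H = {0, 2}, |H| = 2
Number of cosets = |G|/|H| = 4/2 = 2
0 + H = {0, 2}
1 + H = {1, 3}

Cosets: 0+H={0,2}; 1+H={1,3}


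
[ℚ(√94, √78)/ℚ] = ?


[ℚ(√94,√78):ℚ] = [ℚ(√94,√78):ℚ(√94)]·[ℚ(√94):ℚ] = 2·2 = 4

[ℚ(√94, √78)/ℚ] = 4


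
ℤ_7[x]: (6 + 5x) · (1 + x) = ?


Expand and collect like terms; reduce coefficients mod 7:
x^0: 6·1 = 6 ≡ 6 (mod 7)
x^1: 6·1 + 5·1 = 11 ≡ 4 (mod 7)
x^2: 5·1 = 5 ≡ 5 (mod 7)
Result: 6 + 4x + 5x^2

f · g = 6 + 4x + 5x^2


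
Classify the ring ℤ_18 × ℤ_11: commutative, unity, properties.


Direct product ring; commutative with unity (1,1); but (1,0)·(0,1) = (0,0) gives zero divisors, so not an integral domain
Commutative: Yes
Integral domain: No
Has unity: Yes

ℤ_18 × ℤ_11: Commutative=Yes, Unity=Yes


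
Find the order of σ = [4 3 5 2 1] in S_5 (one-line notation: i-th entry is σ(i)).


Cycle decomposition: (1 4 2 3 5)
Cycle lengths: 5
Order = lcm(5) = 5

ord(σ) = 5


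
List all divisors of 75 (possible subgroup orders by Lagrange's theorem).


Lagrange's theorem: |H| divides |G|
|G| = 75
Divisors of 75: 1, 3, 5, 15, 25, 75

Possible subgroup orders: {1, 3, 5, 15, 25, 75}


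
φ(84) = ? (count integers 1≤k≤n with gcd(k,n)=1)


Factor n: 84 = 2^2 × 3 × 7
φ(n) = n · ∏(1 - 1/p) over distinct primes p | n
φ(84) = 84 · (1 - 1/2) · (1 - 1/3) · (1 - 1/7) = 24

φ(84) = 24


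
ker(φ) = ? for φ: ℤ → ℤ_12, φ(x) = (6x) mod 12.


Kernel = preimage of identity
ker(φ) = {x ∈ ℤ : 6x ≡ 0 (mod 12)}. gcd(6,12) = 6, so 6x ≡ 0 (mod 12) ⟺ x ≡ 0 (mod 12/6 = 2). Hence ker(φ) = 2ℤ

ker(φ) = 2ℤ


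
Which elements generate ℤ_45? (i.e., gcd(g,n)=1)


g generates ℤ_n iff gcd(g,n) = 1
Prime factors of 45: 3, 5
Generators are g ∈ {1,...,44} not divisible by any of these primes.
Generators: {1, 2, 4, 7, 8, 11, 13, 14, 16, 17, 19, 22, 23, 26, 28, 29, 31, 32, 34, 37, 38, 41, 43, 44}
Number of generators = φ(45) = 24

Generators of ℤ_45 = {1, 2, 4, 7, 8, 11, 13, 14, 16, 17, 19, 22, 23, 26, 28, 29, 31, 32, 34, 37, 38, 41, 43, 44}


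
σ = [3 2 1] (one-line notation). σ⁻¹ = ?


To find σ⁻¹, swap domain and range:
σ(1) = 3 → σ⁻¹(3) = 1
σ(2) = 2 → σ⁻¹(2) = 2
σ(3) = 1 → σ⁻¹(1) = 3

σ⁻¹ = [3 2 1]


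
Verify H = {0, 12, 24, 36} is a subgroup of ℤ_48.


Subgroup test for H = {0, 12, 24, 36} in (ℤ_48, +):
(1) 0 ∈ H? Yes
(2) Closure: for all a,b ∈ H, (a+b) mod 48 ∈ H? Yes
(3) Inverses: for all a ∈ H, -a mod 48 ∈ H? Yes

Yes, H is a subgroup of ℤ_48


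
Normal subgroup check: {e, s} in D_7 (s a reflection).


H = {e, s} in D_7 (s a reflection)
r·s·r⁻¹ = sr⁻² ≠ s for n ≥ 3, so {e, s} is not closed under conjugation

No, not a normal subgroup


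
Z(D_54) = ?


Z(G) = {g ∈ G | gx = xg for all x ∈ G}
For even n, Z(D_n) = {e, r^(n/2)}: the 180° rotation r^27 commutes with every reflection and rotation

Z(D_54) = {e, r^27}


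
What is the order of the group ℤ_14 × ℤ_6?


|A × B| = |A| · |B|
|ℤ_14 × ℤ_6| = 14 × 6 = 84

|ℤ_14 × ℤ_6| = 84


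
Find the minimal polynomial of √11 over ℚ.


√11 satisfies x² - 11 = 0, irreducible over ℚ since 11 is squarefree

Minimal polynomial: x² - 11


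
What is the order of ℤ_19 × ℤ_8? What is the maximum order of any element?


|ℤ_19 × ℤ_8| = 19 × 8 = 152
Max element order = lcm(19,8) = 152
Cyclic? Yes (gcd=1)

|ℤ_19×ℤ_8| = 152, max element order = 152


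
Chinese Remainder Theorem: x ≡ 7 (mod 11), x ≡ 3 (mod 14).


m₁ = 11, m₂ = 14, gcd = 1, so CRT applies. M = m₁·m₂ = 154
Let M₁ = M/m₁ = 14, M₂ = M/m₂ = 11
Find y₁ ≡ M₁⁻¹ (mod m₁): 14⁻¹ ≡ 4 (mod 11)
Find y₂ ≡ M₂⁻¹ (mod m₂): 11⁻¹ ≡ 9 (mod 14)
x = a₁·M₁·y₁ + a₂·M₂·y₂ = 7·14·4 + 3·11·9 = 689
Reduce mod 154: x ≡ 73
Check: 73 mod 11 = 7 ✓, 73 mod 14 = 3 ✓

x ≡ 73 (mod 154)


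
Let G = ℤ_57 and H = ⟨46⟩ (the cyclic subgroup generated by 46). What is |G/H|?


|⟨46⟩| = n / gcd(46, 57) = 57 / 1 = 57
H is normal (ℤ_57 is abelian).
|G/H| = |G| / |H| = 57 / 57 = 1

|G/H| = 1


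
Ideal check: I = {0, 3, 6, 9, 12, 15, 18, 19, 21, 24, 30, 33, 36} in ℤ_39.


Check ideal conditions for I = {0, 3, 6, 9, 12, 15, 18, 19, 21, 24, 30, 33, 36} in ℤ_39:
(1) I is an additive subgroup? No
(2) For r ∈ ℤ_39 and a ∈ I: r·a ∈ I? No  [counterexample: r=2, a=19, r·a mod 39 = 38 ∉ I]

No, I is not an ideal of ℤ_39


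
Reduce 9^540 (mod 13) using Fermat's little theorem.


Fermat's little theorem: if p is prime and gcd(a,p)=1, then a^(p-1) ≡ 1 (mod p)
p = 13 is prime, gcd(9,13) = 1
Reduce exponent: 540 mod 12 = 0
So 9^540 ≡ 9^0 (mod 13)
9^0 = 1

9^540 ≡ 1 (mod 13)


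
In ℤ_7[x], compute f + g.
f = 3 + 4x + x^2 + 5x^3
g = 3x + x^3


Add coefficients mod 7:
x^0: 3 + 0 = 3 (mod 7)
x^1: 4 + 3 = 0 (mod 7)
x^2: 1 + 0 = 1 (mod 7)
x^3: 5 + 1 = 6 (mod 7)
Result: 3 + x^2 + 6x^3

f + g = 3 + x^2 + 6x^3


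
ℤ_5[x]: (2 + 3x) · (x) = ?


Expand and collect like terms; reduce coefficients mod 5:
x^0: 2·0 = 0 ≡ 0 (mod 5)
x^1: 2·1 + 3·0 = 2 ≡ 2 (mod 5)
x^2: 3·1 = 3 ≡ 3 (mod 5)
Result: 2x + 3x^2

f · g = 2x + 3x^2


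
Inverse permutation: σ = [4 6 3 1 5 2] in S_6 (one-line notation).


To find σ⁻¹, swap domain and range:
σ(1) = 4 → σ⁻¹(4) = 1
σ(2) = 6 → σ⁻¹(6) = 2
σ(3) = 3 → σ⁻¹(3) = 3
σ(4) = 1 → σ⁻¹(1) = 4
σ(5) = 5 → σ⁻¹(5) = 5
σ(6) = 2 → σ⁻¹(2) = 6

σ⁻¹ = [4 6 3 1 5 2]


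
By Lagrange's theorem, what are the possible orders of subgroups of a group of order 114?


Lagrange's theorem: |H| divides |G|
|G| = 114
Divisors of 114: 1, 2, 3, 6, 19, 38, 57, 114

Possible subgroup orders: {1, 2, 3, 6, 19, 38, 57, 114}


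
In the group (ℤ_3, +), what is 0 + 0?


Operation: addition mod 3
0 + 0 = (a + b) mod 3 with a = 0, b = 0

0 + 0 = 0


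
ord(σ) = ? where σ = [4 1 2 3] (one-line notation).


Cycle decomposition: (1 4 3 2)
Cycle lengths: 4
Order = lcm(4) = 4

ord(σ) = 4


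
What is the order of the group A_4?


|A_n| = n!/2 (even permutations)
|A_4| = 4!/2 = 24/2 = 12

|A_4| = 12


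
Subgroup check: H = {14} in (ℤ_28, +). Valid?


Subgroup test for H = {14} in (ℤ_28, +):
(1) 0 ∈ H? No
(2) Closure: for all a,b ∈ H, (a+b) mod 28 ∈ H? No  [counterexample: 14 + 14 = 0 ∉ H]
(3) Inverses: for all a ∈ H, -a mod 28 ∈ H? Yes

No, H is not a subgroup of ℤ_28


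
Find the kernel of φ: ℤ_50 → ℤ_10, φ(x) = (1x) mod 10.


Kernel = preimage of identity
ker(φ) = {x ∈ ℤ_50 : 1x ≡ 0 (mod 10)}. Since 10 | 50, φ is well-defined. The kernel is the cyclic subgroup ⟨10⟩ of ℤ_50 (order 5), i.e. {0, 10, 20, 30, 40}

ker(φ) = {0, 10, 20, 30, 40}


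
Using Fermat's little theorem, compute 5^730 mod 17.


Fermat's little theorem: if p is prime and gcd(a,p)=1, then a^(p-1) ≡ 1 (mod p)
p = 17 is prime, gcd(5,17) = 1
Reduce exponent: 730 mod 16 = 10
So 5^730 ≡ 5^10 (mod 17)
5^10 mod 17 = 9

5^730 ≡ 9 (mod 17)


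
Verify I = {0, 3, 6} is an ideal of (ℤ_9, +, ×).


Check ideal conditions for I = {0, 3, 6} in ℤ_9:
(1) I is an additive subgroup? Yes
(2) For r ∈ ℤ_9 and a ∈ I: r·a ∈ I? Yes

Yes, I is an ideal of ℤ_9


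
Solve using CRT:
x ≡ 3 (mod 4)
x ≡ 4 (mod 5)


m₁ = 4, m₂ = 5, gcd = 1, so CRT applies. M = m₁·m₂ = 20
Let M₁ = M/m₁ = 5, M₂ = M/m₂ = 4
Find y₁ ≡ M₁⁻¹ (mod m₁): 5⁻¹ ≡ 1 (mod 4)
Find y₂ ≡ M₂⁻¹ (mod m₂): 4⁻¹ ≡ 4 (mod 5)
x = a₁·M₁·y₁ + a₂·M₂·y₂ = 3·5·1 + 4·4·4 = 79
Reduce mod 20: x ≡ 19
Check: 19 mod 4 = 3 ✓, 19 mod 5 = 4 ✓

x ≡ 19 (mod 20)


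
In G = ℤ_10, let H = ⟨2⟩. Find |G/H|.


|⟨2⟩| = n / gcd(2, 10) = 10 / 2 = 5
H is normal (ℤ_10 is abelian).
|G/H| = |G| / |H| = 10 / 5 = 2

|G/H| = 2


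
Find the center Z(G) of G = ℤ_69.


Z(G) = {g ∈ G | gx = xg for all x ∈ G}
ℤ_69 is abelian, so Z(G) = G

Z(ℤ_69) = ℤ_69


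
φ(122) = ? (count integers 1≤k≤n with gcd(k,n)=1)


Factor n: 122 = 2 × 61
φ(n) = n · ∏(1 - 1/p) over distinct primes p | n
φ(122) = 122 · (1 - 1/2) · (1 - 1/61) = 60

φ(122) = 60


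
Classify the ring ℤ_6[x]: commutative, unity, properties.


ℤ_6 has zero divisors (2·3 ≡ 0), and these lift to constant zero divisors in ℤ_6[x]; so not an integral domain
Commutative: Yes
Integral domain: No
Has unity: Yes

ℤ_6[x]: Commutative=Yes, Unity=Yes


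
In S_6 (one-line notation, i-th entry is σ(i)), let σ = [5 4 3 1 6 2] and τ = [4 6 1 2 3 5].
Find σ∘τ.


σ∘τ: apply τ first, then σ
1 →τ 4 →σ 1
2 →τ 6 →σ 2
3 →τ 1 →σ 5
4 →τ 2 →σ 4
5 →τ 3 →σ 3
6 →τ 5 →σ 6

σ∘τ = [1 2 5 4 3 6]


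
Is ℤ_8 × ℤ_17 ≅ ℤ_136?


Comparing ℤ_8 × ℤ_17 and ℤ_136:
gcd(8,17) = 1, so ℤ_8 × ℤ_17 ≅ ℤ_136 (CRT)

Yes, ℤ_8 × ℤ_17 ≅ ℤ_136


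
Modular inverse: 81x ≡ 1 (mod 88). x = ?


Use the extended Euclidean algorithm to write 1 = 81·s + 88·t; then s mod 88 is the inverse.
Euclidean algorithm:
  81 = 0·88 + 81
  88 = 1·81 + 7
  81 = 11·7 + 4
  7 = 1·4 + 3
  4 = 1·3 + 1
  3 = 3·1 + 0
gcd(81,88) = 1
Back-substitution gives: 81·(25) + 88·(-23) = 1
So 81⁻¹ ≡ 25 ≡ 25 (mod 88)
Check: 81 × 25 = 2025 ≡ 1 (mod 88) ✓

81⁻¹ ≡ 25 (mod 88)


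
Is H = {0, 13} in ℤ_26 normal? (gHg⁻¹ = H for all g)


H = {0, 13} in ℤ_26
ℤ_26 is abelian; every subgroup of an abelian group is normal

Yes, normal subgroup


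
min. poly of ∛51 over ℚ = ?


∛51 satisfies x³ - 51 = 0, irreducible over ℚ (no rational root; 51 is not a perfect cube)

Minimal polynomial: x³ - 51


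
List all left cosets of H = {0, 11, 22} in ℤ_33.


H = {0, 11, 22}, |H| = 3
Number of cosets = |G|/|H| = 33/3 = 11
0 + H = {0, 11, 22}
1 + H = {1, 12, 23}
2 + H = {2, 13, 24}
3 + H = {3, 14, 25}
4 + H = {4, 15, 26}
5 + H = {5, 16, 27}
6 + H = {6, 17, 28}
7 + H = {7, 18, 29}
8 + H = {8, 19, 30}
9 + H = {9, 20, 31}
10 + H = {10, 21, 32}

Cosets: 0+H={0,11,22}; 1+H={1,12,23}; 2+H={2,13,24}; 3+H={3,14,25}; 4+H={4,15,26}; 5+H={5,16,27}; 6+H={6,17,28}; 7+H={7,18,29}; 8+H={8,19,30}; 9+H={9,20,31}; 10+H={10,21,32}


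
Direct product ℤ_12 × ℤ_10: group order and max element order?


|ℤ_12 × ℤ_10| = 12 × 10 = 120
Max element order = lcm(12,10) = 60
Cyclic? No (gcd=2)

|ℤ_12×ℤ_10| = 120, max element order = 60


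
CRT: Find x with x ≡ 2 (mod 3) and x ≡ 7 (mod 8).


m₁ = 3, m₂ = 8, gcd = 1, so CRT applies. M = m₁·m₂ = 24
Let M₁ = M/m₁ = 8, M₂ = M/m₂ = 3
Find y₁ ≡ M₁⁻¹ (mod m₁): 8⁻¹ ≡ 2 (mod 3)
Find y₂ ≡ M₂⁻¹ (mod m₂): 3⁻¹ ≡ 3 (mod 8)
x = a₁·M₁·y₁ + a₂·M₂·y₂ = 2·8·2 + 7·3·3 = 95
Reduce mod 24: x ≡ 23
Check: 23 mod 3 = 2 ✓, 23 mod 8 = 7 ✓

x ≡ 23 (mod 24)


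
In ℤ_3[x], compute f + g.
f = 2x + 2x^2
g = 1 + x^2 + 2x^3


Add coefficients mod 3:
x^0: 0 + 1 = 1 (mod 3)
x^1: 2 + 0 = 2 (mod 3)
x^2: 2 + 1 = 0 (mod 3)
x^3: 0 + 2 = 2 (mod 3)
Result: 1 + 2x + 2x^3

f + g = 1 + 2x + 2x^3


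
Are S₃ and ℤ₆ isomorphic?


Comparing S₃ and ℤ₆:
S₃ is non-abelian, ℤ₆ is abelian

No, S₃ ≇ ℤ₆


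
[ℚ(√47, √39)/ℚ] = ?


[ℚ(√47,√39):ℚ] = [ℚ(√47,√39):ℚ(√47)]·[ℚ(√47):ℚ] = 2·2 = 4

[ℚ(√47, √39)/ℚ] = 4


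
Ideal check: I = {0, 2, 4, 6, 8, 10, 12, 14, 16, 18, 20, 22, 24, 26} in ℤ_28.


Check ideal conditions for I = {0, 2, 4, 6, 8, 10, 12, 14, 16, 18, 20, 22, 24, 26} in ℤ_28:
(1) I is an additive subgroup? Yes
(2) For r ∈ ℤ_28 and a ∈ I: r·a ∈ I? Yes

Yes, I is an ideal of ℤ_28


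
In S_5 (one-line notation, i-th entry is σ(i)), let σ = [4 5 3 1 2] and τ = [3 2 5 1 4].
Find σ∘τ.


σ∘τ: apply τ first, then σ
1 →τ 3 →σ 3
2 →τ 2 →σ 5
3 →τ 5 →σ 2
4 →τ 1 →σ 4
5 →τ 4 →σ 1

σ∘τ = [3 5 2 4 1]
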